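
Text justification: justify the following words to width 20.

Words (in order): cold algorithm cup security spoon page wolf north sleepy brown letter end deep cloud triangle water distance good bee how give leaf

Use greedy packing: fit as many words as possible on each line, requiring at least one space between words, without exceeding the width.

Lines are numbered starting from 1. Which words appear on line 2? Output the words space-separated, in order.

Line 1: ['cold', 'algorithm', 'cup'] (min_width=18, slack=2)
Line 2: ['security', 'spoon', 'page'] (min_width=19, slack=1)
Line 3: ['wolf', 'north', 'sleepy'] (min_width=17, slack=3)
Line 4: ['brown', 'letter', 'end'] (min_width=16, slack=4)
Line 5: ['deep', 'cloud', 'triangle'] (min_width=19, slack=1)
Line 6: ['water', 'distance', 'good'] (min_width=19, slack=1)
Line 7: ['bee', 'how', 'give', 'leaf'] (min_width=17, slack=3)

Answer: security spoon page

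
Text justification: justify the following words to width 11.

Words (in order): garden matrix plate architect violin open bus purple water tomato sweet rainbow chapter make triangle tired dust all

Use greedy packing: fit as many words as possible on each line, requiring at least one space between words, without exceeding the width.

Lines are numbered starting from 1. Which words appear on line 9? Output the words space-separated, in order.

Answer: sweet

Derivation:
Line 1: ['garden'] (min_width=6, slack=5)
Line 2: ['matrix'] (min_width=6, slack=5)
Line 3: ['plate'] (min_width=5, slack=6)
Line 4: ['architect'] (min_width=9, slack=2)
Line 5: ['violin', 'open'] (min_width=11, slack=0)
Line 6: ['bus', 'purple'] (min_width=10, slack=1)
Line 7: ['water'] (min_width=5, slack=6)
Line 8: ['tomato'] (min_width=6, slack=5)
Line 9: ['sweet'] (min_width=5, slack=6)
Line 10: ['rainbow'] (min_width=7, slack=4)
Line 11: ['chapter'] (min_width=7, slack=4)
Line 12: ['make'] (min_width=4, slack=7)
Line 13: ['triangle'] (min_width=8, slack=3)
Line 14: ['tired', 'dust'] (min_width=10, slack=1)
Line 15: ['all'] (min_width=3, slack=8)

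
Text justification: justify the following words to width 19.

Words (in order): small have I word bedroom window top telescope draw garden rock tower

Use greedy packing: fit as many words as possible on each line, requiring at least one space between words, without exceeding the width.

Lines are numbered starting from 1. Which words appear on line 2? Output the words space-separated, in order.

Line 1: ['small', 'have', 'I', 'word'] (min_width=17, slack=2)
Line 2: ['bedroom', 'window', 'top'] (min_width=18, slack=1)
Line 3: ['telescope', 'draw'] (min_width=14, slack=5)
Line 4: ['garden', 'rock', 'tower'] (min_width=17, slack=2)

Answer: bedroom window top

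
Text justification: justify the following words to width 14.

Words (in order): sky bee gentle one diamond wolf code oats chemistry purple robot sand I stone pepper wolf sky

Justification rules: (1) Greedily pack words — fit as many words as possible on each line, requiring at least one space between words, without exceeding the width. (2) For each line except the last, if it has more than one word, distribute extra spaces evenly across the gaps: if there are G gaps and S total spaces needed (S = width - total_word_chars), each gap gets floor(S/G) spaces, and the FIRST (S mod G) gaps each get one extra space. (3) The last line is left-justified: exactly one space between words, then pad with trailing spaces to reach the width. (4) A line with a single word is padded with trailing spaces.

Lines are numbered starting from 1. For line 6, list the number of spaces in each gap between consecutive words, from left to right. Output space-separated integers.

Answer: 2 2

Derivation:
Line 1: ['sky', 'bee', 'gentle'] (min_width=14, slack=0)
Line 2: ['one', 'diamond'] (min_width=11, slack=3)
Line 3: ['wolf', 'code', 'oats'] (min_width=14, slack=0)
Line 4: ['chemistry'] (min_width=9, slack=5)
Line 5: ['purple', 'robot'] (min_width=12, slack=2)
Line 6: ['sand', 'I', 'stone'] (min_width=12, slack=2)
Line 7: ['pepper', 'wolf'] (min_width=11, slack=3)
Line 8: ['sky'] (min_width=3, slack=11)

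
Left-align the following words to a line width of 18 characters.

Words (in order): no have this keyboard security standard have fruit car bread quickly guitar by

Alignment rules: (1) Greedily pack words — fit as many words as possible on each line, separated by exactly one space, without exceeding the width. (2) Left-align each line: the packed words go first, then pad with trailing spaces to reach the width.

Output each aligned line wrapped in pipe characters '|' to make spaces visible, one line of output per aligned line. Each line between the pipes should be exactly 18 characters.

Answer: |no have this      |
|keyboard security |
|standard have     |
|fruit car bread   |
|quickly guitar by |

Derivation:
Line 1: ['no', 'have', 'this'] (min_width=12, slack=6)
Line 2: ['keyboard', 'security'] (min_width=17, slack=1)
Line 3: ['standard', 'have'] (min_width=13, slack=5)
Line 4: ['fruit', 'car', 'bread'] (min_width=15, slack=3)
Line 5: ['quickly', 'guitar', 'by'] (min_width=17, slack=1)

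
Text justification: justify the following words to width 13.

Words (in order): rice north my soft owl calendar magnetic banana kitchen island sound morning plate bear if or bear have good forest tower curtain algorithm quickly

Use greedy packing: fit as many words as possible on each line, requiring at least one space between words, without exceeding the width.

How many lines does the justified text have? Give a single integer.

Answer: 14

Derivation:
Line 1: ['rice', 'north', 'my'] (min_width=13, slack=0)
Line 2: ['soft', 'owl'] (min_width=8, slack=5)
Line 3: ['calendar'] (min_width=8, slack=5)
Line 4: ['magnetic'] (min_width=8, slack=5)
Line 5: ['banana'] (min_width=6, slack=7)
Line 6: ['kitchen'] (min_width=7, slack=6)
Line 7: ['island', 'sound'] (min_width=12, slack=1)
Line 8: ['morning', 'plate'] (min_width=13, slack=0)
Line 9: ['bear', 'if', 'or'] (min_width=10, slack=3)
Line 10: ['bear', 'have'] (min_width=9, slack=4)
Line 11: ['good', 'forest'] (min_width=11, slack=2)
Line 12: ['tower', 'curtain'] (min_width=13, slack=0)
Line 13: ['algorithm'] (min_width=9, slack=4)
Line 14: ['quickly'] (min_width=7, slack=6)
Total lines: 14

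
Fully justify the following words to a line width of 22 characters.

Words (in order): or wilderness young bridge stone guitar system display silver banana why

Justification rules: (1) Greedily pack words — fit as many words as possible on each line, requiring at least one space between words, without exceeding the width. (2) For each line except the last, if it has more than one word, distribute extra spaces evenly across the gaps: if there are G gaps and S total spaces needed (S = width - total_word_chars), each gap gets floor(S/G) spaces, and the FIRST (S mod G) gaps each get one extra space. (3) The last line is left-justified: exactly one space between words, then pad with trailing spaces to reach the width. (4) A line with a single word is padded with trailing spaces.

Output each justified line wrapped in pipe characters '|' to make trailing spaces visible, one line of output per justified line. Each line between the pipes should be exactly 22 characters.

Line 1: ['or', 'wilderness', 'young'] (min_width=19, slack=3)
Line 2: ['bridge', 'stone', 'guitar'] (min_width=19, slack=3)
Line 3: ['system', 'display', 'silver'] (min_width=21, slack=1)
Line 4: ['banana', 'why'] (min_width=10, slack=12)

Answer: |or   wilderness  young|
|bridge   stone  guitar|
|system  display silver|
|banana why            |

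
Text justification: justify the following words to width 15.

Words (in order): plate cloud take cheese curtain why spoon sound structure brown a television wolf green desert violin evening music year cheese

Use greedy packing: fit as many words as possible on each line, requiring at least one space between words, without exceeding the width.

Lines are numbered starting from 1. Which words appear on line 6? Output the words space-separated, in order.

Answer: a television

Derivation:
Line 1: ['plate', 'cloud'] (min_width=11, slack=4)
Line 2: ['take', 'cheese'] (min_width=11, slack=4)
Line 3: ['curtain', 'why'] (min_width=11, slack=4)
Line 4: ['spoon', 'sound'] (min_width=11, slack=4)
Line 5: ['structure', 'brown'] (min_width=15, slack=0)
Line 6: ['a', 'television'] (min_width=12, slack=3)
Line 7: ['wolf', 'green'] (min_width=10, slack=5)
Line 8: ['desert', 'violin'] (min_width=13, slack=2)
Line 9: ['evening', 'music'] (min_width=13, slack=2)
Line 10: ['year', 'cheese'] (min_width=11, slack=4)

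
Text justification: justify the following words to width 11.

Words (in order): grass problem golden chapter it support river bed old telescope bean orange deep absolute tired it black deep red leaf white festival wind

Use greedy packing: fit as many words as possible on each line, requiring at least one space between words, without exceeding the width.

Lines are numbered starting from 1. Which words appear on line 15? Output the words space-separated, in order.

Answer: white

Derivation:
Line 1: ['grass'] (min_width=5, slack=6)
Line 2: ['problem'] (min_width=7, slack=4)
Line 3: ['golden'] (min_width=6, slack=5)
Line 4: ['chapter', 'it'] (min_width=10, slack=1)
Line 5: ['support'] (min_width=7, slack=4)
Line 6: ['river', 'bed'] (min_width=9, slack=2)
Line 7: ['old'] (min_width=3, slack=8)
Line 8: ['telescope'] (min_width=9, slack=2)
Line 9: ['bean', 'orange'] (min_width=11, slack=0)
Line 10: ['deep'] (min_width=4, slack=7)
Line 11: ['absolute'] (min_width=8, slack=3)
Line 12: ['tired', 'it'] (min_width=8, slack=3)
Line 13: ['black', 'deep'] (min_width=10, slack=1)
Line 14: ['red', 'leaf'] (min_width=8, slack=3)
Line 15: ['white'] (min_width=5, slack=6)
Line 16: ['festival'] (min_width=8, slack=3)
Line 17: ['wind'] (min_width=4, slack=7)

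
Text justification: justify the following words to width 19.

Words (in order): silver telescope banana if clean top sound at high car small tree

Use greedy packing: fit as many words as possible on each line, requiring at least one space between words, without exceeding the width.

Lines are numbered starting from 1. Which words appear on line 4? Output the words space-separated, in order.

Answer: small tree

Derivation:
Line 1: ['silver', 'telescope'] (min_width=16, slack=3)
Line 2: ['banana', 'if', 'clean', 'top'] (min_width=19, slack=0)
Line 3: ['sound', 'at', 'high', 'car'] (min_width=17, slack=2)
Line 4: ['small', 'tree'] (min_width=10, slack=9)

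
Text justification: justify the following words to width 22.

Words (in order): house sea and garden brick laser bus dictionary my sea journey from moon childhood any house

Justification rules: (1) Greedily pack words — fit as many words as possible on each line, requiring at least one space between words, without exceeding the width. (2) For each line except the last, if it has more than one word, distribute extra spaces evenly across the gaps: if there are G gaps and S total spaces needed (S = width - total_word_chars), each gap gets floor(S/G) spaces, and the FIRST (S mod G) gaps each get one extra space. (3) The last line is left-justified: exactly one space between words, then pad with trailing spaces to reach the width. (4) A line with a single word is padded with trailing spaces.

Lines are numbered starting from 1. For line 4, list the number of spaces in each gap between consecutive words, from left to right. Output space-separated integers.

Answer: 4 3

Derivation:
Line 1: ['house', 'sea', 'and', 'garden'] (min_width=20, slack=2)
Line 2: ['brick', 'laser', 'bus'] (min_width=15, slack=7)
Line 3: ['dictionary', 'my', 'sea'] (min_width=17, slack=5)
Line 4: ['journey', 'from', 'moon'] (min_width=17, slack=5)
Line 5: ['childhood', 'any', 'house'] (min_width=19, slack=3)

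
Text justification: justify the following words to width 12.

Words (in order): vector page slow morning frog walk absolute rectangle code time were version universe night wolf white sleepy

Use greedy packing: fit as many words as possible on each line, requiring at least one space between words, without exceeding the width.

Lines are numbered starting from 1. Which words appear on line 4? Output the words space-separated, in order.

Answer: absolute

Derivation:
Line 1: ['vector', 'page'] (min_width=11, slack=1)
Line 2: ['slow', 'morning'] (min_width=12, slack=0)
Line 3: ['frog', 'walk'] (min_width=9, slack=3)
Line 4: ['absolute'] (min_width=8, slack=4)
Line 5: ['rectangle'] (min_width=9, slack=3)
Line 6: ['code', 'time'] (min_width=9, slack=3)
Line 7: ['were', 'version'] (min_width=12, slack=0)
Line 8: ['universe'] (min_width=8, slack=4)
Line 9: ['night', 'wolf'] (min_width=10, slack=2)
Line 10: ['white', 'sleepy'] (min_width=12, slack=0)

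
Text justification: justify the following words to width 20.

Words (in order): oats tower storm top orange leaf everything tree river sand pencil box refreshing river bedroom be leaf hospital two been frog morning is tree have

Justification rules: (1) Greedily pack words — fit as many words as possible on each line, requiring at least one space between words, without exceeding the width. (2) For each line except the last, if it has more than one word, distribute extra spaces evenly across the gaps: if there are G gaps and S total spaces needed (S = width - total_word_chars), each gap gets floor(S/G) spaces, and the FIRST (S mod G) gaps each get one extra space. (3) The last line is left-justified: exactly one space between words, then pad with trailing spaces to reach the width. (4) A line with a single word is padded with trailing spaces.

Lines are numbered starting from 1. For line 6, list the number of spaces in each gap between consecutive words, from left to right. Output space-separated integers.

Answer: 4 3

Derivation:
Line 1: ['oats', 'tower', 'storm', 'top'] (min_width=20, slack=0)
Line 2: ['orange', 'leaf'] (min_width=11, slack=9)
Line 3: ['everything', 'tree'] (min_width=15, slack=5)
Line 4: ['river', 'sand', 'pencil'] (min_width=17, slack=3)
Line 5: ['box', 'refreshing', 'river'] (min_width=20, slack=0)
Line 6: ['bedroom', 'be', 'leaf'] (min_width=15, slack=5)
Line 7: ['hospital', 'two', 'been'] (min_width=17, slack=3)
Line 8: ['frog', 'morning', 'is', 'tree'] (min_width=20, slack=0)
Line 9: ['have'] (min_width=4, slack=16)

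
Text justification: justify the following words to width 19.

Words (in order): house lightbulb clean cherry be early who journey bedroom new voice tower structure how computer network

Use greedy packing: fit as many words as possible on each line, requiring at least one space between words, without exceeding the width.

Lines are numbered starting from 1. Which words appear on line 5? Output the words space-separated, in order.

Answer: tower structure how

Derivation:
Line 1: ['house', 'lightbulb'] (min_width=15, slack=4)
Line 2: ['clean', 'cherry', 'be'] (min_width=15, slack=4)
Line 3: ['early', 'who', 'journey'] (min_width=17, slack=2)
Line 4: ['bedroom', 'new', 'voice'] (min_width=17, slack=2)
Line 5: ['tower', 'structure', 'how'] (min_width=19, slack=0)
Line 6: ['computer', 'network'] (min_width=16, slack=3)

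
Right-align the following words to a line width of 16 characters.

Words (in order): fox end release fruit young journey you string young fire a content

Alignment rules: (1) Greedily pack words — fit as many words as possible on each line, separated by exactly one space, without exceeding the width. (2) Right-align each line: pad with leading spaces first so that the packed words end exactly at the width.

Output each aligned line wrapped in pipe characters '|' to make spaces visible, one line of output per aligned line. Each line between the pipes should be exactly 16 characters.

Line 1: ['fox', 'end', 'release'] (min_width=15, slack=1)
Line 2: ['fruit', 'young'] (min_width=11, slack=5)
Line 3: ['journey', 'you'] (min_width=11, slack=5)
Line 4: ['string', 'young'] (min_width=12, slack=4)
Line 5: ['fire', 'a', 'content'] (min_width=14, slack=2)

Answer: | fox end release|
|     fruit young|
|     journey you|
|    string young|
|  fire a content|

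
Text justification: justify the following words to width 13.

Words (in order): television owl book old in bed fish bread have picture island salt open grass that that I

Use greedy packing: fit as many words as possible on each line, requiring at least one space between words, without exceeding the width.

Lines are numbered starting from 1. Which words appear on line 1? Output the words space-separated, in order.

Answer: television

Derivation:
Line 1: ['television'] (min_width=10, slack=3)
Line 2: ['owl', 'book', 'old'] (min_width=12, slack=1)
Line 3: ['in', 'bed', 'fish'] (min_width=11, slack=2)
Line 4: ['bread', 'have'] (min_width=10, slack=3)
Line 5: ['picture'] (min_width=7, slack=6)
Line 6: ['island', 'salt'] (min_width=11, slack=2)
Line 7: ['open', 'grass'] (min_width=10, slack=3)
Line 8: ['that', 'that', 'I'] (min_width=11, slack=2)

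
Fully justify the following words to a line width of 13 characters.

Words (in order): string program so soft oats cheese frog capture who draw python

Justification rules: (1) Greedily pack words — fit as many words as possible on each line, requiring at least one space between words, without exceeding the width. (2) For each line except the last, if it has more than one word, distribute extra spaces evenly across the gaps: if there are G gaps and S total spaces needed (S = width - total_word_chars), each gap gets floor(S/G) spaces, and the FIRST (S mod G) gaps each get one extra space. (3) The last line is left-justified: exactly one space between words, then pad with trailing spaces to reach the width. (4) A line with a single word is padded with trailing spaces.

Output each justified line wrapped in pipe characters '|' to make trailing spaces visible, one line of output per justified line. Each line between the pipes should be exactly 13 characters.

Line 1: ['string'] (min_width=6, slack=7)
Line 2: ['program', 'so'] (min_width=10, slack=3)
Line 3: ['soft', 'oats'] (min_width=9, slack=4)
Line 4: ['cheese', 'frog'] (min_width=11, slack=2)
Line 5: ['capture', 'who'] (min_width=11, slack=2)
Line 6: ['draw', 'python'] (min_width=11, slack=2)

Answer: |string       |
|program    so|
|soft     oats|
|cheese   frog|
|capture   who|
|draw python  |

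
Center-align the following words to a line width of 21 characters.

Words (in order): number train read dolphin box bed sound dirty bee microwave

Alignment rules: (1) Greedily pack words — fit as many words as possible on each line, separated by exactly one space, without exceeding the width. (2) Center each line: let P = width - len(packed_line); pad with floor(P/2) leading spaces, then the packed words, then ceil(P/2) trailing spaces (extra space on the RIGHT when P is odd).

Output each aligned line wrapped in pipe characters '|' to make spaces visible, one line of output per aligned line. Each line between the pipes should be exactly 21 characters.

Line 1: ['number', 'train', 'read'] (min_width=17, slack=4)
Line 2: ['dolphin', 'box', 'bed', 'sound'] (min_width=21, slack=0)
Line 3: ['dirty', 'bee', 'microwave'] (min_width=19, slack=2)

Answer: |  number train read  |
|dolphin box bed sound|
| dirty bee microwave |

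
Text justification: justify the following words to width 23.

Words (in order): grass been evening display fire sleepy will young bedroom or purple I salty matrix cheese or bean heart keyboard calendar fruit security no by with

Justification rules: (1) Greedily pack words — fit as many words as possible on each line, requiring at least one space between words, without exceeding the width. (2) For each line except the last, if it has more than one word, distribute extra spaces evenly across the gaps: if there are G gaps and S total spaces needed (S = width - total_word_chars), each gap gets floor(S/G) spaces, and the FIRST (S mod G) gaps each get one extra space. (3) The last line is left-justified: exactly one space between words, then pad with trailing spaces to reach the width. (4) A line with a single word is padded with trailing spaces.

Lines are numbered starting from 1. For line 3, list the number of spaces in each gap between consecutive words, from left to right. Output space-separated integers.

Answer: 2 2 1

Derivation:
Line 1: ['grass', 'been', 'evening'] (min_width=18, slack=5)
Line 2: ['display', 'fire', 'sleepy'] (min_width=19, slack=4)
Line 3: ['will', 'young', 'bedroom', 'or'] (min_width=21, slack=2)
Line 4: ['purple', 'I', 'salty', 'matrix'] (min_width=21, slack=2)
Line 5: ['cheese', 'or', 'bean', 'heart'] (min_width=20, slack=3)
Line 6: ['keyboard', 'calendar', 'fruit'] (min_width=23, slack=0)
Line 7: ['security', 'no', 'by', 'with'] (min_width=19, slack=4)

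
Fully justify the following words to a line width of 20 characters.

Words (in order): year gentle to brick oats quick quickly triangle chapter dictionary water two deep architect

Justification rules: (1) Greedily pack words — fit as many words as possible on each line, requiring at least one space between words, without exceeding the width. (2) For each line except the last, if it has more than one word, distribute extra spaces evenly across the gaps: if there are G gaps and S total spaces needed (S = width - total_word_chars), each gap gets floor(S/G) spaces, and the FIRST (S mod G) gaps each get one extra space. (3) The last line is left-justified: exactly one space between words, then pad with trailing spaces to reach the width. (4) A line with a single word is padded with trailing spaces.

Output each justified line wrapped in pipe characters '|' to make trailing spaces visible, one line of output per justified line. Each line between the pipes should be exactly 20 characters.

Line 1: ['year', 'gentle', 'to', 'brick'] (min_width=20, slack=0)
Line 2: ['oats', 'quick', 'quickly'] (min_width=18, slack=2)
Line 3: ['triangle', 'chapter'] (min_width=16, slack=4)
Line 4: ['dictionary', 'water', 'two'] (min_width=20, slack=0)
Line 5: ['deep', 'architect'] (min_width=14, slack=6)

Answer: |year gentle to brick|
|oats  quick  quickly|
|triangle     chapter|
|dictionary water two|
|deep architect      |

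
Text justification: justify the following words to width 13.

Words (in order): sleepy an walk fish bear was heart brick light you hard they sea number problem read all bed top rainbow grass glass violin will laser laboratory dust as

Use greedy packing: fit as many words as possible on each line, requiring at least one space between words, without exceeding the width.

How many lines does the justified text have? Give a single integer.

Answer: 14

Derivation:
Line 1: ['sleepy', 'an'] (min_width=9, slack=4)
Line 2: ['walk', 'fish'] (min_width=9, slack=4)
Line 3: ['bear', 'was'] (min_width=8, slack=5)
Line 4: ['heart', 'brick'] (min_width=11, slack=2)
Line 5: ['light', 'you'] (min_width=9, slack=4)
Line 6: ['hard', 'they', 'sea'] (min_width=13, slack=0)
Line 7: ['number'] (min_width=6, slack=7)
Line 8: ['problem', 'read'] (min_width=12, slack=1)
Line 9: ['all', 'bed', 'top'] (min_width=11, slack=2)
Line 10: ['rainbow', 'grass'] (min_width=13, slack=0)
Line 11: ['glass', 'violin'] (min_width=12, slack=1)
Line 12: ['will', 'laser'] (min_width=10, slack=3)
Line 13: ['laboratory'] (min_width=10, slack=3)
Line 14: ['dust', 'as'] (min_width=7, slack=6)
Total lines: 14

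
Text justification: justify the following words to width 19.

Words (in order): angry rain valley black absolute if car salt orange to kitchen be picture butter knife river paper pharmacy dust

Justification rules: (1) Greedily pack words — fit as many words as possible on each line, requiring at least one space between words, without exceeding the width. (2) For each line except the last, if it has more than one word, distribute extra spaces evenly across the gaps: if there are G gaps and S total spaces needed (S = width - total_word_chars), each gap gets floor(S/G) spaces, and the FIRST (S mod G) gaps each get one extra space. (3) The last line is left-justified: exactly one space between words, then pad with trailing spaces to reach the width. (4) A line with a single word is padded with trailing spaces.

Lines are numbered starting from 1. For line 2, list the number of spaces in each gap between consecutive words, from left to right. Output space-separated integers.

Line 1: ['angry', 'rain', 'valley'] (min_width=17, slack=2)
Line 2: ['black', 'absolute', 'if'] (min_width=17, slack=2)
Line 3: ['car', 'salt', 'orange', 'to'] (min_width=18, slack=1)
Line 4: ['kitchen', 'be', 'picture'] (min_width=18, slack=1)
Line 5: ['butter', 'knife', 'river'] (min_width=18, slack=1)
Line 6: ['paper', 'pharmacy', 'dust'] (min_width=19, slack=0)

Answer: 2 2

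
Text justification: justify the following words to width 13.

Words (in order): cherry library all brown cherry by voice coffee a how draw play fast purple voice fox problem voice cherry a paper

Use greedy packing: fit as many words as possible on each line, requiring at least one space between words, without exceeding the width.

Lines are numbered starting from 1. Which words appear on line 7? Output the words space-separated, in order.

Line 1: ['cherry'] (min_width=6, slack=7)
Line 2: ['library', 'all'] (min_width=11, slack=2)
Line 3: ['brown', 'cherry'] (min_width=12, slack=1)
Line 4: ['by', 'voice'] (min_width=8, slack=5)
Line 5: ['coffee', 'a', 'how'] (min_width=12, slack=1)
Line 6: ['draw', 'play'] (min_width=9, slack=4)
Line 7: ['fast', 'purple'] (min_width=11, slack=2)
Line 8: ['voice', 'fox'] (min_width=9, slack=4)
Line 9: ['problem', 'voice'] (min_width=13, slack=0)
Line 10: ['cherry', 'a'] (min_width=8, slack=5)
Line 11: ['paper'] (min_width=5, slack=8)

Answer: fast purple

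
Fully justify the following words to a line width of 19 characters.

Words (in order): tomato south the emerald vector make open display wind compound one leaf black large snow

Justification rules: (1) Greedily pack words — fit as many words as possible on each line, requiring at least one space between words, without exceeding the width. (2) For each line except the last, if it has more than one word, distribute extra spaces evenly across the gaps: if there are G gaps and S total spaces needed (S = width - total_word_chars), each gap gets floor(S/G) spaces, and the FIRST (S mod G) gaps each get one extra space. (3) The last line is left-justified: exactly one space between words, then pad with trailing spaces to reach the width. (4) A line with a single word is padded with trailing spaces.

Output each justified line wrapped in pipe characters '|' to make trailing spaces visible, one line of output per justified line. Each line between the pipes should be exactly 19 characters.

Line 1: ['tomato', 'south', 'the'] (min_width=16, slack=3)
Line 2: ['emerald', 'vector', 'make'] (min_width=19, slack=0)
Line 3: ['open', 'display', 'wind'] (min_width=17, slack=2)
Line 4: ['compound', 'one', 'leaf'] (min_width=17, slack=2)
Line 5: ['black', 'large', 'snow'] (min_width=16, slack=3)

Answer: |tomato   south  the|
|emerald vector make|
|open  display  wind|
|compound  one  leaf|
|black large snow   |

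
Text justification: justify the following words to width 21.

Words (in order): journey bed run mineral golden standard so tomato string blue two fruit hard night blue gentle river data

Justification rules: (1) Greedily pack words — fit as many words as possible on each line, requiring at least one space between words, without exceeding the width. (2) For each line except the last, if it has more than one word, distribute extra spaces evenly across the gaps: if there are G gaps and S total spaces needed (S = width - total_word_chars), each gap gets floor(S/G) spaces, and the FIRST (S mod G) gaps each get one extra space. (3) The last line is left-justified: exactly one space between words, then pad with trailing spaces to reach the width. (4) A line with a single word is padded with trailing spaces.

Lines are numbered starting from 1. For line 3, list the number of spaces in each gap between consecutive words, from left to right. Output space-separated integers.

Line 1: ['journey', 'bed', 'run'] (min_width=15, slack=6)
Line 2: ['mineral', 'golden'] (min_width=14, slack=7)
Line 3: ['standard', 'so', 'tomato'] (min_width=18, slack=3)
Line 4: ['string', 'blue', 'two', 'fruit'] (min_width=21, slack=0)
Line 5: ['hard', 'night', 'blue'] (min_width=15, slack=6)
Line 6: ['gentle', 'river', 'data'] (min_width=17, slack=4)

Answer: 3 2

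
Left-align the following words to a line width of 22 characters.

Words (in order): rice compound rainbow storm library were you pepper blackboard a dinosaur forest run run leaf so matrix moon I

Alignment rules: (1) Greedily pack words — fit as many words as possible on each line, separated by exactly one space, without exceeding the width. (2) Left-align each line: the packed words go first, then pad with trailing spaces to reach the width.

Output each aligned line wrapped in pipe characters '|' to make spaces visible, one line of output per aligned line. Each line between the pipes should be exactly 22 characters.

Line 1: ['rice', 'compound', 'rainbow'] (min_width=21, slack=1)
Line 2: ['storm', 'library', 'were', 'you'] (min_width=22, slack=0)
Line 3: ['pepper', 'blackboard', 'a'] (min_width=19, slack=3)
Line 4: ['dinosaur', 'forest', 'run'] (min_width=19, slack=3)
Line 5: ['run', 'leaf', 'so', 'matrix'] (min_width=18, slack=4)
Line 6: ['moon', 'I'] (min_width=6, slack=16)

Answer: |rice compound rainbow |
|storm library were you|
|pepper blackboard a   |
|dinosaur forest run   |
|run leaf so matrix    |
|moon I                |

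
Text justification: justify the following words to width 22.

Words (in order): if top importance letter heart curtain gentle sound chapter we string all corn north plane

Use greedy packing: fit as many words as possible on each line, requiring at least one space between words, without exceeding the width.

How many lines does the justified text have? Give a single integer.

Line 1: ['if', 'top', 'importance'] (min_width=17, slack=5)
Line 2: ['letter', 'heart', 'curtain'] (min_width=20, slack=2)
Line 3: ['gentle', 'sound', 'chapter'] (min_width=20, slack=2)
Line 4: ['we', 'string', 'all', 'corn'] (min_width=18, slack=4)
Line 5: ['north', 'plane'] (min_width=11, slack=11)
Total lines: 5

Answer: 5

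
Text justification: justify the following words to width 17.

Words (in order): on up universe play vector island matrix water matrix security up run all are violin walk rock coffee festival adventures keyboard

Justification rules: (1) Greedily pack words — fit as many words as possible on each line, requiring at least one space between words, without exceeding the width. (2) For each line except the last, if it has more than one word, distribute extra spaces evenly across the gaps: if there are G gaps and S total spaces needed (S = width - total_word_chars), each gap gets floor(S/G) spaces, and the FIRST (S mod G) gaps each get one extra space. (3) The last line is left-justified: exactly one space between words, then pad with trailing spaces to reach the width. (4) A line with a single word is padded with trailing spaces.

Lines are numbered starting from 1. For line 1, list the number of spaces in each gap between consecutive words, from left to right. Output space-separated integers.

Line 1: ['on', 'up', 'universe'] (min_width=14, slack=3)
Line 2: ['play', 'vector'] (min_width=11, slack=6)
Line 3: ['island', 'matrix'] (min_width=13, slack=4)
Line 4: ['water', 'matrix'] (min_width=12, slack=5)
Line 5: ['security', 'up', 'run'] (min_width=15, slack=2)
Line 6: ['all', 'are', 'violin'] (min_width=14, slack=3)
Line 7: ['walk', 'rock', 'coffee'] (min_width=16, slack=1)
Line 8: ['festival'] (min_width=8, slack=9)
Line 9: ['adventures'] (min_width=10, slack=7)
Line 10: ['keyboard'] (min_width=8, slack=9)

Answer: 3 2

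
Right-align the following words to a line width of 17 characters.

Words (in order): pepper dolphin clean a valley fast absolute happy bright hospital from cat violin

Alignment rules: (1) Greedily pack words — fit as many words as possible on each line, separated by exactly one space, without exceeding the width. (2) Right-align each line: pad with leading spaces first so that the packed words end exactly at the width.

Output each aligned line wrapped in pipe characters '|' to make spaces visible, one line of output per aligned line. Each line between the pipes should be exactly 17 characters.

Line 1: ['pepper', 'dolphin'] (min_width=14, slack=3)
Line 2: ['clean', 'a', 'valley'] (min_width=14, slack=3)
Line 3: ['fast', 'absolute'] (min_width=13, slack=4)
Line 4: ['happy', 'bright'] (min_width=12, slack=5)
Line 5: ['hospital', 'from', 'cat'] (min_width=17, slack=0)
Line 6: ['violin'] (min_width=6, slack=11)

Answer: |   pepper dolphin|
|   clean a valley|
|    fast absolute|
|     happy bright|
|hospital from cat|
|           violin|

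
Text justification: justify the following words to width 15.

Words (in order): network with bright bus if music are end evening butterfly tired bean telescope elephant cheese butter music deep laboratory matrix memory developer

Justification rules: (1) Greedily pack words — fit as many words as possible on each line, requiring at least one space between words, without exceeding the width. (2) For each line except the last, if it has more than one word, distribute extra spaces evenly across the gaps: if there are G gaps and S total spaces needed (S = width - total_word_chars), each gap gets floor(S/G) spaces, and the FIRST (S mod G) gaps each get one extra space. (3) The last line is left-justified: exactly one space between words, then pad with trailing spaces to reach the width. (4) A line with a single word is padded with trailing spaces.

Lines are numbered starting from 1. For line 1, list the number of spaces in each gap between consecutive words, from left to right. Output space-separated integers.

Answer: 4

Derivation:
Line 1: ['network', 'with'] (min_width=12, slack=3)
Line 2: ['bright', 'bus', 'if'] (min_width=13, slack=2)
Line 3: ['music', 'are', 'end'] (min_width=13, slack=2)
Line 4: ['evening'] (min_width=7, slack=8)
Line 5: ['butterfly', 'tired'] (min_width=15, slack=0)
Line 6: ['bean', 'telescope'] (min_width=14, slack=1)
Line 7: ['elephant', 'cheese'] (min_width=15, slack=0)
Line 8: ['butter', 'music'] (min_width=12, slack=3)
Line 9: ['deep', 'laboratory'] (min_width=15, slack=0)
Line 10: ['matrix', 'memory'] (min_width=13, slack=2)
Line 11: ['developer'] (min_width=9, slack=6)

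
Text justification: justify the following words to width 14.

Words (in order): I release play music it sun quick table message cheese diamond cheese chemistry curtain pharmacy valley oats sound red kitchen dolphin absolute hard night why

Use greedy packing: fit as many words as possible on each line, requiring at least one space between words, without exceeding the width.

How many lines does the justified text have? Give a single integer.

Line 1: ['I', 'release', 'play'] (min_width=14, slack=0)
Line 2: ['music', 'it', 'sun'] (min_width=12, slack=2)
Line 3: ['quick', 'table'] (min_width=11, slack=3)
Line 4: ['message', 'cheese'] (min_width=14, slack=0)
Line 5: ['diamond', 'cheese'] (min_width=14, slack=0)
Line 6: ['chemistry'] (min_width=9, slack=5)
Line 7: ['curtain'] (min_width=7, slack=7)
Line 8: ['pharmacy'] (min_width=8, slack=6)
Line 9: ['valley', 'oats'] (min_width=11, slack=3)
Line 10: ['sound', 'red'] (min_width=9, slack=5)
Line 11: ['kitchen'] (min_width=7, slack=7)
Line 12: ['dolphin'] (min_width=7, slack=7)
Line 13: ['absolute', 'hard'] (min_width=13, slack=1)
Line 14: ['night', 'why'] (min_width=9, slack=5)
Total lines: 14

Answer: 14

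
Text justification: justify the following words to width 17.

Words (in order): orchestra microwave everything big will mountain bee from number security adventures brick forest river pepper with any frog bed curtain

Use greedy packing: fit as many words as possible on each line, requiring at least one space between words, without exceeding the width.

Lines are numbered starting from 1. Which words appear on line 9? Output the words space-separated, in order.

Answer: pepper with any

Derivation:
Line 1: ['orchestra'] (min_width=9, slack=8)
Line 2: ['microwave'] (min_width=9, slack=8)
Line 3: ['everything', 'big'] (min_width=14, slack=3)
Line 4: ['will', 'mountain', 'bee'] (min_width=17, slack=0)
Line 5: ['from', 'number'] (min_width=11, slack=6)
Line 6: ['security'] (min_width=8, slack=9)
Line 7: ['adventures', 'brick'] (min_width=16, slack=1)
Line 8: ['forest', 'river'] (min_width=12, slack=5)
Line 9: ['pepper', 'with', 'any'] (min_width=15, slack=2)
Line 10: ['frog', 'bed', 'curtain'] (min_width=16, slack=1)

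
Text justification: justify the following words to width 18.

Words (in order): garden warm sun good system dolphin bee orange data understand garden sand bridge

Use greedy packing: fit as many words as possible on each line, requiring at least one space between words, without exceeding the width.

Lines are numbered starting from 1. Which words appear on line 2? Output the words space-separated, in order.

Answer: good system

Derivation:
Line 1: ['garden', 'warm', 'sun'] (min_width=15, slack=3)
Line 2: ['good', 'system'] (min_width=11, slack=7)
Line 3: ['dolphin', 'bee', 'orange'] (min_width=18, slack=0)
Line 4: ['data', 'understand'] (min_width=15, slack=3)
Line 5: ['garden', 'sand', 'bridge'] (min_width=18, slack=0)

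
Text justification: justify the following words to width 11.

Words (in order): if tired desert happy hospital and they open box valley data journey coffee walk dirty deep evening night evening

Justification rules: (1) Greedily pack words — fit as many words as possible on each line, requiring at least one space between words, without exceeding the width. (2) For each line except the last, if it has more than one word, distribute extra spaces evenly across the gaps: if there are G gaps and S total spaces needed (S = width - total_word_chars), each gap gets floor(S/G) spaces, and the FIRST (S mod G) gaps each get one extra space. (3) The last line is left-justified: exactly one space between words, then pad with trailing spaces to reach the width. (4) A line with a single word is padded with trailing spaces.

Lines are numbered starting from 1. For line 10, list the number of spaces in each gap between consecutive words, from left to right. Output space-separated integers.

Line 1: ['if', 'tired'] (min_width=8, slack=3)
Line 2: ['desert'] (min_width=6, slack=5)
Line 3: ['happy'] (min_width=5, slack=6)
Line 4: ['hospital'] (min_width=8, slack=3)
Line 5: ['and', 'they'] (min_width=8, slack=3)
Line 6: ['open', 'box'] (min_width=8, slack=3)
Line 7: ['valley', 'data'] (min_width=11, slack=0)
Line 8: ['journey'] (min_width=7, slack=4)
Line 9: ['coffee', 'walk'] (min_width=11, slack=0)
Line 10: ['dirty', 'deep'] (min_width=10, slack=1)
Line 11: ['evening'] (min_width=7, slack=4)
Line 12: ['night'] (min_width=5, slack=6)
Line 13: ['evening'] (min_width=7, slack=4)

Answer: 2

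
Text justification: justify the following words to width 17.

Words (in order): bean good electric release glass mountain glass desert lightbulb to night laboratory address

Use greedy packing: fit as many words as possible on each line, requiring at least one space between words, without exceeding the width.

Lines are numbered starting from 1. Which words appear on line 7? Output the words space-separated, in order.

Answer: address

Derivation:
Line 1: ['bean', 'good'] (min_width=9, slack=8)
Line 2: ['electric', 'release'] (min_width=16, slack=1)
Line 3: ['glass', 'mountain'] (min_width=14, slack=3)
Line 4: ['glass', 'desert'] (min_width=12, slack=5)
Line 5: ['lightbulb', 'to'] (min_width=12, slack=5)
Line 6: ['night', 'laboratory'] (min_width=16, slack=1)
Line 7: ['address'] (min_width=7, slack=10)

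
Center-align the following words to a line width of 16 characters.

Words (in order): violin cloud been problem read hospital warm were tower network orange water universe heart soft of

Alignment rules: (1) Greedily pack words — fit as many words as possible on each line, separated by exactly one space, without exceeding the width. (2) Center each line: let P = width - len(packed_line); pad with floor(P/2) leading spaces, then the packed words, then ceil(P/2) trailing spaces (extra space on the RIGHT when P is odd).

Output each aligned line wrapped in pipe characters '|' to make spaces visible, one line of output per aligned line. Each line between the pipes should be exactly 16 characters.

Answer: |  violin cloud  |
|  been problem  |
| read hospital  |
|warm were tower |
| network orange |
| water universe |
| heart soft of  |

Derivation:
Line 1: ['violin', 'cloud'] (min_width=12, slack=4)
Line 2: ['been', 'problem'] (min_width=12, slack=4)
Line 3: ['read', 'hospital'] (min_width=13, slack=3)
Line 4: ['warm', 'were', 'tower'] (min_width=15, slack=1)
Line 5: ['network', 'orange'] (min_width=14, slack=2)
Line 6: ['water', 'universe'] (min_width=14, slack=2)
Line 7: ['heart', 'soft', 'of'] (min_width=13, slack=3)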